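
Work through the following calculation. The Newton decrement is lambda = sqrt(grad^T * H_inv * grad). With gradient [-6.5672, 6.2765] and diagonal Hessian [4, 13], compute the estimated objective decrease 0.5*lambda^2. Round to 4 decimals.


Step 1: H is diagonal, so H^(-1) * g = [-1.6418, 0.4828].
Step 2: g^T H^(-1) g = sum_i g_i^2 / H_ii
  = (-6.5672)^2/4 + (6.2765)^2/13
  = 10.782 + 3.0303 = 13.8124
Step 3: Objective decrease = 0.5 * g^T H^(-1) g = 6.9062


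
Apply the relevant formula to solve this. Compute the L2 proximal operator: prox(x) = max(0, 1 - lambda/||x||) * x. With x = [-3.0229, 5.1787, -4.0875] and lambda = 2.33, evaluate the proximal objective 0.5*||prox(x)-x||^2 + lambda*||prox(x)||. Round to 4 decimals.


Step 1: Compute ||x||.
||x|| = 7.257
Step 2: Compute scaling factor.
scale = max(0, 1 - 2.33/7.257) = 0.6789
Step 3: prox(x) = [-2.0523, 3.516, -2.7751]
||prox(x)|| = 4.927
Step 4: Proximal objective.
0.5*||prox-x||^2 = 2.7145
lambda*||prox|| = 11.4799
Total = 14.1944


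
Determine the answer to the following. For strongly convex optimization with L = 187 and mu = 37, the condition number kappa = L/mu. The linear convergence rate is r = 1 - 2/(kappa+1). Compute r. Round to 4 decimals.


Step 1: Compute the condition number.
kappa = L/mu = 187/37 = 5.0541
Step 2: Compute the convergence rate.
r = 1 - 2/(kappa + 1) = 1 - 2*mu/(L + mu) = (L - mu)/(L + mu) = 150/224 = 0.6696


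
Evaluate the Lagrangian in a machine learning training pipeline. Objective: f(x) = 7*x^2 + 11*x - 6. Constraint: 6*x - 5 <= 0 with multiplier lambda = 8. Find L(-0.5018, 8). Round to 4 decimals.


Step 1: Evaluate f(x).
f(-0.5018) = 7*(-0.5018)^2 + 11*(-0.5018) - 6 = -9.7572
Step 2: Evaluate g(x).
g(-0.5018) = 6*-0.5018 - 5 = -8.0108
Step 3: Compute Lagrangian.
L = -9.7572 + 8*-8.0108 = -73.8436


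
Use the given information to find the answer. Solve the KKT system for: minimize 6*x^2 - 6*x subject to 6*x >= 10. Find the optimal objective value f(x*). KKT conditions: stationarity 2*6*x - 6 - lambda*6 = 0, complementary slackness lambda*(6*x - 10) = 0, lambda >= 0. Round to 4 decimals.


Step 1: Try lambda = 0 (constraint inactive).
x_unc = 6/(2*6) = 0.5
Check: 6*0.5 = 3.0 < 10 -- violated!
Step 2: Constraint must be active: 6*x = 10
x* = 10/6 = 5/3 = 1.6667 (rounded; the exact value 5/3 is used below)
lambda = (2*6*(5/3) - 6)/6 = 2.3333
Step 3: Compute optimal value.
f(x*) = 6*(5/3)^2 - 6*(5/3) = 6.6667


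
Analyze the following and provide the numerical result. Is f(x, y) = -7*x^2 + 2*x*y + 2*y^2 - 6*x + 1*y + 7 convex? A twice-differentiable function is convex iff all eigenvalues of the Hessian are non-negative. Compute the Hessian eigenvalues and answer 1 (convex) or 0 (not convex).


The Hessian of f(x,y) = -7*x^2 + 2*x*y + 2*y^2 - 6*x + 1*y + 7 is:
H = [[-14, 2], [2, 4]]
Trace = -14 + 4 = -10
Determinant = -14*4 - (2)^2 = -60
Discriminant = (-10)^2 - 4*-60 = 340.0
Eigenvalues: lambda_1 = -14.2195, lambda_2 = 4.2195
The function is not convex.

0


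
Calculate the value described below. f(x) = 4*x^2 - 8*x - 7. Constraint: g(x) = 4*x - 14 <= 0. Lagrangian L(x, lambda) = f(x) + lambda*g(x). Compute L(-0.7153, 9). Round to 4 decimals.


Step 1: Evaluate f(x).
f(-0.7153) = 4*(-0.7153)^2 - 8*(-0.7153) - 7 = 0.769
Step 2: Evaluate g(x).
g(-0.7153) = 4*-0.7153 - 14 = -16.8612
Step 3: Compute Lagrangian.
L = 0.769 + 9*-16.8612 = -150.9818


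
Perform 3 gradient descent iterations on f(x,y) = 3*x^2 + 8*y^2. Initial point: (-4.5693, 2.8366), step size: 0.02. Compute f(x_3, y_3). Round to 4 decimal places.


Gradient descent on f(x,y) = 3*x^2 + 8*y^2.
Starting point: (-4.5693, 2.8366), alpha = 0.02
Step 1: grad_x = 2*3*-4.5693 = -27.4158, grad_y = 2*8*2.8366 = 45.3856
  x_1 = -4.5693 - 0.02*-27.4158 = -4.021
  y_1 = 2.8366 - 0.02*45.3856 = 1.9289
Step 2: grad_x = 2*3*-4.021 = -24.1259, grad_y = 2*8*1.9289 = 30.8622
  x_2 = -4.021 - 0.02*-24.1259 = -3.5385
  y_2 = 1.9289 - 0.02*30.8622 = 1.3116
Step 3: grad_x = 2*3*-3.5385 = -21.2308, grad_y = 2*8*1.3116 = 20.9863
  x_3 = -3.5385 - 0.02*-21.2308 = -3.1139
  y_3 = 1.3116 - 0.02*20.9863 = 0.8919
f(-3.1139, 0.8919) = 3*(-3.1139)^2 + 8*0.8919^2 = 35.4523


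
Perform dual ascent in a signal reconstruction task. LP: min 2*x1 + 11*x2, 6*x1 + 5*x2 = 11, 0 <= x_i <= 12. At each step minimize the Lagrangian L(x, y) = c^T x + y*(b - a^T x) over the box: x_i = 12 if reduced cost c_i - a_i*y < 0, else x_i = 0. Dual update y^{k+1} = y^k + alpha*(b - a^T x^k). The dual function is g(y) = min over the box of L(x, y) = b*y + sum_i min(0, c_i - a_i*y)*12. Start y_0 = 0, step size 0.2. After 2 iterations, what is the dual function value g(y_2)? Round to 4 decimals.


Dual ascent for LP: min 2*x1 + 11*x2, 6*x1 + 5*x2 = 11, 0 <= x_i <= 12
Step 1: y^k = 0.0, reduced costs: (2.0, 11.0)
  x^k = (0.0, 0.0), subgradient = b - a^T x = 11.0
  y^{k+1} = 0.0 + 0.2*11.0 = 2.2
Step 2: y^k = 2.2, reduced costs: (-11.2, 0.0)
  x^k = (12.0, 0.0), subgradient = b - a^T x = -61.0
  y^{k+1} = 2.2 + 0.2*-61.0 = -10.0
Dual objective at y_2 = -10.0: reduced costs (62.0, 61.0), box minimizer x = (0.0, 0.0)
g(y_2) = b*y + (c1 - a1*y)*x1 + (c2 - a2*y)*x2 = 11*(-10.0) + 62.0*0.0 + 61.0*0.0 = -110.0 + 0.0 + 0.0 = -110.0


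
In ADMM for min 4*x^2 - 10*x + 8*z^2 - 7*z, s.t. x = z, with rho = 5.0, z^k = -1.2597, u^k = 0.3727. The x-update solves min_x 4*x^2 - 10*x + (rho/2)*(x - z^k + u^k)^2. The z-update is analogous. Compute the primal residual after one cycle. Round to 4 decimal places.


ADMM iteration with rho = 5.0, z^k = -1.2597, u^k = 0.3727
Step 1: x-update.
Minimize 4*x^2 - 10*x + (5.0/2)*(x + 1.2597 + 0.3727)^2
FOC: (2*4 + 5.0)*x = 10 + 5.0*(-1.2597 - 0.3727)
x^{k+1} = 0.1414
Step 2: z-update.
Minimize 8*z^2 - 7*z + (5.0/2)*(0.1414 - z + 0.3727)^2
FOC: (2*8 + 5.0)*z = 7 + 5.0*(0.1414 + 0.3727)
z^{k+1} = 0.4557
Step 3: u-update.
u^{k+1} = 0.3727 + 0.1414 - 0.4557 = 0.0584
Step 4: Primal residual = |0.1414 - 0.4557| = 0.3143


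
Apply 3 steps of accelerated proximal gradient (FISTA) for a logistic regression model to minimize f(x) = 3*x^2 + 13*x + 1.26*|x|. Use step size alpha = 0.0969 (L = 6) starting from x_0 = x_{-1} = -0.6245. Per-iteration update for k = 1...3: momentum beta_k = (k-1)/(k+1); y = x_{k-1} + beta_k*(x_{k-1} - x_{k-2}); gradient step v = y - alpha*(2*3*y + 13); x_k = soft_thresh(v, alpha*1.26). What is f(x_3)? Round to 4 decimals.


FISTA on f(x) = 3*x^2 + 13*x + 1.26*|x|
L = 6, alpha = 0.0969
Iteration 1: beta = 0.0, y = -0.6245 + 0.0*(-0.6245 + 0.6245) = -0.6245
  grad(y) = 9.253, v = y - alpha*grad = -1.5211
  prox(v) = soft_thresh(-1.5211, 0.1221) = -1.399
Iteration 2: beta = 0.3333, y = -1.399 + 0.3333*(-1.399 + 0.6245) = -1.6572
  grad(y) = 3.0568, v = y - alpha*grad = -1.9534
  prox(v) = soft_thresh(-1.9534, 0.1221) = -1.8313
Iteration 3: beta = 0.5, y = -1.8313 + 0.5*(-1.8313 + 1.399) = -2.0475
  grad(y) = 0.7153, v = y - alpha*grad = -2.1168
  prox(v) = soft_thresh(-2.1168, 0.1221) = -1.9947
f(x_3) = 3*(-1.9947)^2 + 13*(-1.9947) + 1.26*|-1.9947| = -11.4813


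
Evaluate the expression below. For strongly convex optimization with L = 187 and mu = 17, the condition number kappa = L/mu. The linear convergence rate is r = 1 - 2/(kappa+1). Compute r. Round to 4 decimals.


Step 1: Compute the condition number.
kappa = L/mu = 187/17 = 11.0
Step 2: Compute the convergence rate.
r = 1 - 2/(kappa + 1) = 1 - 2*mu/(L + mu) = (L - mu)/(L + mu) = 170/204 = 0.8333


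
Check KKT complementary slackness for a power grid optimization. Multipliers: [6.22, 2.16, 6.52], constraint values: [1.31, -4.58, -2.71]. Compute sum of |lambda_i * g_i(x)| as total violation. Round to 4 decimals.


KKT complementary slackness check:
lambda_1 * g_1 = 6.22 * 1.31 = 8.1482
lambda_2 * g_2 = 2.16 * -4.58 = -9.8928
lambda_3 * g_3 = 6.52 * -2.71 = -17.6692
Total violation = 8.1482 + 9.8928 + 17.6692 = 35.7102


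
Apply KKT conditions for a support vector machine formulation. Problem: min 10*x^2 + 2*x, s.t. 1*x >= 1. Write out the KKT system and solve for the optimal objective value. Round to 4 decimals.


Step 1: Try lambda = 0 (constraint inactive).
x_unc = -2/(2*10) = -0.1
Check: 1*-0.1 = -0.1 < 1 -- violated!
Step 2: Constraint must be active: 1*x = 1
x* = 1/1 = 1.0
lambda = (2*10*1.0 + 2)/1 = 22.0
Step 3: Compute optimal value.
f(x*) = 10*1.0^2 + 2*1.0 = 12.0


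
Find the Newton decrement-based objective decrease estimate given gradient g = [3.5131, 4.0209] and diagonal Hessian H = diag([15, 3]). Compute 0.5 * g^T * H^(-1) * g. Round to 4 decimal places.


Step 1: H is diagonal, so H^(-1) * g = [0.2342, 1.3403].
Step 2: g^T H^(-1) g = sum_i g_i^2 / H_ii
  = (3.5131)^2/15 + (4.0209)^2/3
  = 0.8228 + 5.3892 = 6.212
Step 3: Objective decrease = 0.5 * g^T H^(-1) g = 3.106


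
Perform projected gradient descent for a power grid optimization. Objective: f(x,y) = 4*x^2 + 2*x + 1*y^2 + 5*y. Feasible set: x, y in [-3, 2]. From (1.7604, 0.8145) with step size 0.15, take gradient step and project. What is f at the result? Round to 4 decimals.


Step 1: Compute gradient at (1.7604, 0.8145).
grad_x = 2*4*1.7604 + 2 = 16.0832
grad_y = 2*1*0.8145 + 5 = 6.629
Step 2: Gradient step.
x_raw = 1.7604 - 0.15*16.0832 = -0.6521
y_raw = 0.8145 - 0.15*6.629 = -0.1799
Step 3: Project onto [-3, 2].
x_proj = clip(-0.6521) = -0.6521
y_proj = clip(-0.1799) = -0.1799
Step 4: Evaluate f.
f(-0.6521, -0.1799) = -0.4702


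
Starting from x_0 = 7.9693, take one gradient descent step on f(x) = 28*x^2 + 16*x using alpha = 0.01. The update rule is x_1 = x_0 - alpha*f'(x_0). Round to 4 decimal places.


We compute the gradient at x_0 and apply the update.
f'(x) = 56*x + 16
f'(7.9693) = 56*7.9693 + 16 = 462.2808
x_1 = 7.9693 - 0.01*462.2808 = 3.3465


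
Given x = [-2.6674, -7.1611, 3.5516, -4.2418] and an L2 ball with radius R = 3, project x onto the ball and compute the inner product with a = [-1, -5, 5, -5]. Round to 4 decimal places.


Step 1: Compute ||x|| (intermediates to 6 decimals).
||x|| = sqrt((-2.6674)^2 + (-7.1611)^2 + 3.5516^2 + (-4.2418)^2) = 9.434146
Step 2: Project.
Since ||x|| > R, scale = R/||x|| = 3/9.434146 = 0.317994, proj(x) = scale * x
proj(x) = [-0.848217, -2.277187, 1.129387, -1.348867]
Step 3: Dot product.
a^T * proj(x) = -1*(-0.848217) - 5*(-2.277187) + 5*1.129387 - 5*(-1.348867) = 24.6254


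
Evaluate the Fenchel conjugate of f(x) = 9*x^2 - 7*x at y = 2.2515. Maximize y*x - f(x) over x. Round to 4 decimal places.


f*(y) = sup_x {y*x - a*x^2 - b*x} = sup_x {(y-b)*x - a*x^2}
FOC: (y - b) - 2a*x = 0 => x* = (y - b)/(2a)
x* = (2.2515 + 7)/(2*9) = 0.514
f*(2.2515) = (y-b)^2/(4a) = (2.2515 + 7)^2/(4*9)
= 85.5903/36 = 2.3775


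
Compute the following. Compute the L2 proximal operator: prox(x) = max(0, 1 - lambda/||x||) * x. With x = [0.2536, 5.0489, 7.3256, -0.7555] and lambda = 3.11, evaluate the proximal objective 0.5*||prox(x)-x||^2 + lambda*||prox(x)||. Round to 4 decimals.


Step 1: Compute ||x||.
||x|| = 8.9326
Step 2: Compute scaling factor.
scale = max(0, 1 - 3.11/8.9326) = 0.6518
Step 3: prox(x) = [0.1653, 3.2911, 4.7751, -0.4925]
||prox(x)|| = 5.8226
Step 4: Proximal objective.
0.5*||prox-x||^2 = 4.8361
lambda*||prox|| = 18.1083
Total = 22.9443


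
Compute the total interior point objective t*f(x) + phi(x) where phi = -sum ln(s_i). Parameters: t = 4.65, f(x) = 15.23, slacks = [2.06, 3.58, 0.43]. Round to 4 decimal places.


Step 1: Compute log-barrier.
ln values: [0.7227, 1.2754, -0.844]
phi = -(0.7227 + 1.2754 - 0.844) = -1.1541
Step 2: Compute augmented objective.
t*f(x) = 4.65*15.23 = 70.8195
Total = 70.8195 - 1.1541 = 69.6654


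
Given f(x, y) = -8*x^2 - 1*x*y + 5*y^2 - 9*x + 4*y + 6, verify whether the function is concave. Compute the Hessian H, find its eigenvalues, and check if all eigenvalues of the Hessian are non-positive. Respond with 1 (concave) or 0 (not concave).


The Hessian of f(x,y) = -8*x^2 - 1*x*y + 5*y^2 - 9*x + 4*y + 6 is:
H = [[-16, -1], [-1, 10]]
Trace = -16 + 10 = -6
Determinant = -16*10 - (-1)^2 = -161
Discriminant = (-6)^2 - 4*-161 = 680.0
Eigenvalues: lambda_1 = -16.0384, lambda_2 = 10.0384
The function is not concave.

0


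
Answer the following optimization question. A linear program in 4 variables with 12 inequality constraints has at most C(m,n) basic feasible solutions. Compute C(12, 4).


Each vertex corresponds to some choice of n active constraints out of m, so the number of vertices is at most C(m, n) = m! / (n!(m-n)!).
m = 12, n = 4
Numerator: 12 * 11 * 10 * 9
Denominator: 4! = 24
C(12, 4) = 495


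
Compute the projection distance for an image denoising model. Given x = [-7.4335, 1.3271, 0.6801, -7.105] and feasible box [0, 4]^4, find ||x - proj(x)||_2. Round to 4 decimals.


Project each component onto [0, 4].
clip(-7.4335) = 0.0, clip(1.3271) = 1.3271, clip(0.6801) = 0.6801, clip(-7.105) = 0.0
Projection = [0.0, 1.3271, 0.6801, 0.0]
Squared diffs: [55.2569, 0.0, 0.0, 50.481]
Distance = sqrt(105.7379) = 10.2829


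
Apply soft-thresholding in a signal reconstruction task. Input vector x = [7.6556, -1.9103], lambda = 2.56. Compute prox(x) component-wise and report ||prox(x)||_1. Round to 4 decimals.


Soft-thresholding with lambda = 2.56:
prox(7.6556) = sign(7.6556)*max(|7.6556| - 2.56, 0) = 5.0956
prox(-1.9103) = sign(-1.9103)*max(|-1.9103| - 2.56, 0) = 0.0
prox(x) = [5.0956, 0.0]
||prox(x)||_1 = 5.0956 + 0.0 = 5.0956


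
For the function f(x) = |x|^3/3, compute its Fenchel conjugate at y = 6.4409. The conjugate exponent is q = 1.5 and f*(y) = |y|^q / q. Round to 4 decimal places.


The conjugate exponent q satisfies 1/p + 1/q = 1.
p = 3, so q = 3/(3 - 1) = 1.5
|y|^q = 6.4409^1.5 = 16.3463
f*(6.4409) = 16.3463 / 1.5 = 10.8975


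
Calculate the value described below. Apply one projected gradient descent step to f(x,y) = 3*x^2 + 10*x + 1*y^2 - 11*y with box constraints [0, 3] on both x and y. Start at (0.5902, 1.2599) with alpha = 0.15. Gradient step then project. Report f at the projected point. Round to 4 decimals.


Step 1: Compute gradient at (0.5902, 1.2599).
grad_x = 2*3*0.5902 + 10 = 13.5412
grad_y = 2*1*1.2599 - 11 = -8.4802
Step 2: Gradient step.
x_raw = 0.5902 - 0.15*13.5412 = -1.441
y_raw = 1.2599 - 0.15*-8.4802 = 2.5319
Step 3: Project onto [0, 3].
x_proj = clip(-1.441) = 0.0
y_proj = clip(2.5319) = 2.5319
Step 4: Evaluate f.
f(0.0, 2.5319) = -21.4406


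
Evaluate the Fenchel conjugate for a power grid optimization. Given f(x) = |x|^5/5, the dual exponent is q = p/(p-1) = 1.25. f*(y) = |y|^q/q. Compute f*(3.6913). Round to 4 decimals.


The conjugate exponent q satisfies 1/p + 1/q = 1.
p = 5, so q = 5/(5 - 1) = 1.25
|y|^q = 3.6913^1.25 = 5.1165
f*(3.6913) = 5.1165 / 1.25 = 4.0932


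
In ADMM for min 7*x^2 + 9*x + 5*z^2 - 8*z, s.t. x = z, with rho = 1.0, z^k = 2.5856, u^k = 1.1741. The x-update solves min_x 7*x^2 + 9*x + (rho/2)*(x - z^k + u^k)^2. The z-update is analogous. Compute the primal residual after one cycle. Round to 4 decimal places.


ADMM iteration with rho = 1.0, z^k = 2.5856, u^k = 1.1741
Step 1: x-update.
Minimize 7*x^2 + 9*x + (1.0/2)*(x - 2.5856 + 1.1741)^2
FOC: (2*7 + 1.0)*x = -9 + 1.0*(2.5856 - 1.1741)
x^{k+1} = -0.5059
Step 2: z-update.
Minimize 5*z^2 - 8*z + (1.0/2)*(-0.5059 - z + 1.1741)^2
FOC: (2*5 + 1.0)*z = 8 + 1.0*(-0.5059 + 1.1741)
z^{k+1} = 0.788
Step 3: u-update.
u^{k+1} = 1.1741 - 0.5059 - 0.788 = -0.1198
Step 4: Primal residual = |-0.5059 - 0.788| = 1.2939


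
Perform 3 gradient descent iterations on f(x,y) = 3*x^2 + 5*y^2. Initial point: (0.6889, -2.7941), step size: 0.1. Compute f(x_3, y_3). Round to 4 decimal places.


Gradient descent on f(x,y) = 3*x^2 + 5*y^2.
Starting point: (0.6889, -2.7941), alpha = 0.1
Step 1: grad_x = 2*3*0.6889 = 4.1334, grad_y = 2*5*-2.7941 = -27.941
  x_1 = 0.6889 - 0.1*4.1334 = 0.2756
  y_1 = -2.7941 - 0.1*-27.941 = 0.0
Step 2: grad_x = 2*3*0.2756 = 1.6534, grad_y = 2*5*0.0 = 0.0
  x_2 = 0.2756 - 0.1*1.6534 = 0.1102
  y_2 = 0.0 - 0.1*0.0 = 0.0
Step 3: grad_x = 2*3*0.1102 = 0.6613, grad_y = 2*5*0.0 = 0.0
  x_3 = 0.1102 - 0.1*0.6613 = 0.0441
  y_3 = 0.0 - 0.1*0.0 = 0.0
f(0.0441, 0.0) = 3*0.0441^2 + 5*0.0^2 = 0.0058


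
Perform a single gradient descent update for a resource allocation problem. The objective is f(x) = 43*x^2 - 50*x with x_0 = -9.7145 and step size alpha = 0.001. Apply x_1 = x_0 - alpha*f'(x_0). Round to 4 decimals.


We compute the gradient at x_0 and apply the update.
f'(x) = 86*x - 50
f'(-9.7145) = 86*-9.7145 - 50 = -885.447
x_1 = -9.7145 - 0.001*-885.447 = -8.8291


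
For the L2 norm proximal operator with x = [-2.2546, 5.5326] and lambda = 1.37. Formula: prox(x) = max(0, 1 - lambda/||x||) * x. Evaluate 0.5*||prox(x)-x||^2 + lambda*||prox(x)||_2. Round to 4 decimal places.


Step 1: Compute ||x||.
||x|| = 5.9744
Step 2: Compute scaling factor.
scale = max(0, 1 - 1.37/5.9744) = 0.7707
Step 3: prox(x) = [-1.7376, 4.2639]
||prox(x)|| = 4.6044
Step 4: Proximal objective.
0.5*||prox-x||^2 = 0.9385
lambda*||prox|| = 6.308
Total = 7.2464


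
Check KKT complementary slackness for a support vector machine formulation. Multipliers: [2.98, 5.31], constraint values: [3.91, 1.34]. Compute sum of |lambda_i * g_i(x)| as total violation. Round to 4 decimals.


KKT complementary slackness check:
lambda_1 * g_1 = 2.98 * 3.91 = 11.6518
lambda_2 * g_2 = 5.31 * 1.34 = 7.1154
Total violation = 11.6518 + 7.1154 = 18.7672


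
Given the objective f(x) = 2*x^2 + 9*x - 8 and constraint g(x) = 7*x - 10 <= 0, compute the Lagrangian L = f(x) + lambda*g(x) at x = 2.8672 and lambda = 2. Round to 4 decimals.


Step 1: Evaluate f(x).
f(2.8672) = 2*2.8672^2 + 9*2.8672 - 8 = 34.2465
Step 2: Evaluate g(x).
g(2.8672) = 7*2.8672 - 10 = 10.0704
Step 3: Compute Lagrangian.
L = 34.2465 + 2*10.0704 = 54.3873


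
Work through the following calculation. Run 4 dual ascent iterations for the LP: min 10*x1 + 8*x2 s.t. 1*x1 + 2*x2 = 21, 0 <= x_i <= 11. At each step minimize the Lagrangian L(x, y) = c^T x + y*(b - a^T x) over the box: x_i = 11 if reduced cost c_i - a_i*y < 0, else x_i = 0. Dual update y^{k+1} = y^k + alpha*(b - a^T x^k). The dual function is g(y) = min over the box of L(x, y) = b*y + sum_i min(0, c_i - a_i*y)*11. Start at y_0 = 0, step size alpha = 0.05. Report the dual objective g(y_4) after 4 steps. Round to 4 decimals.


Dual ascent for LP: min 10*x1 + 8*x2, 1*x1 + 2*x2 = 21, 0 <= x_i <= 11
Step 1: y^k = 0.0, reduced costs: (10.0, 8.0)
  x^k = (0.0, 0.0), subgradient = b - a^T x = 21.0
  y^{k+1} = 0.0 + 0.05*21.0 = 1.05
Step 2: y^k = 1.05, reduced costs: (8.95, 5.9)
  x^k = (0.0, 0.0), subgradient = b - a^T x = 21.0
  y^{k+1} = 1.05 + 0.05*21.0 = 2.1
Step 3: y^k = 2.1, reduced costs: (7.9, 3.8)
  x^k = (0.0, 0.0), subgradient = b - a^T x = 21.0
  y^{k+1} = 2.1 + 0.05*21.0 = 3.15
Step 4: y^k = 3.15, reduced costs: (6.85, 1.7)
  x^k = (0.0, 0.0), subgradient = b - a^T x = 21.0
  y^{k+1} = 3.15 + 0.05*21.0 = 4.2
Dual objective at y_4 = 4.2: reduced costs (5.8, -0.4), box minimizer x = (0.0, 11.0)
g(y_4) = b*y + (c1 - a1*y)*x1 + (c2 - a2*y)*x2 = 21*4.2 + 5.8*0.0 + (-0.4)*11.0 = 88.2 + 0.0 - 4.4 = 83.8


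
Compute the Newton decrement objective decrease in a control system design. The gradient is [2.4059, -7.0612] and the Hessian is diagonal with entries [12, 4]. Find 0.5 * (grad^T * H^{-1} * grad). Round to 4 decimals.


Step 1: H is diagonal, so H^(-1) * g = [0.2005, -1.7653].
Step 2: g^T H^(-1) g = sum_i g_i^2 / H_ii
  = (2.4059)^2/12 + (-7.0612)^2/4
  = 0.4824 + 12.4651 = 12.9475
Step 3: Objective decrease = 0.5 * g^T H^(-1) g = 6.4737


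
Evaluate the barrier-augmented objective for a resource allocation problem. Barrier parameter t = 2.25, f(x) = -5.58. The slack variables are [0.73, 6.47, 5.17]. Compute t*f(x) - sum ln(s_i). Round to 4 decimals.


Step 1: Compute log-barrier.
ln values: [-0.3147, 1.8672, 1.6429]
phi = -(-0.3147 + 1.8672 + 1.6429) = -3.1953
Step 2: Compute augmented objective.
t*f(x) = 2.25*-5.58 = -12.555
Total = -12.555 - 3.1953 = -15.7503


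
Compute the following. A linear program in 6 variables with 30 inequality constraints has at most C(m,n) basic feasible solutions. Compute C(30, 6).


Each vertex corresponds to some choice of n active constraints out of m, so the number of vertices is at most C(m, n) = m! / (n!(m-n)!).
m = 30, n = 6
Numerator: 30 * 29 * 28 * 27 * 26 * 25
Denominator: 6! = 720
C(30, 6) = 593775


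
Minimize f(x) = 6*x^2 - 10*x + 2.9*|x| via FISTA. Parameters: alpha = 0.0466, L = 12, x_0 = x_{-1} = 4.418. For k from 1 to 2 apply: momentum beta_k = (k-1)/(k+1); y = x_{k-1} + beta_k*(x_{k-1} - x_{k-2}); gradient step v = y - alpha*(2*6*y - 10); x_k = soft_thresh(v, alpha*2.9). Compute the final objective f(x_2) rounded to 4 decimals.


FISTA on f(x) = 6*x^2 - 10*x + 2.9*|x|
L = 12, alpha = 0.0466
Iteration 1: beta = 0.0, y = 4.418 + 0.0*(4.418 - 4.418) = 4.418
  grad(y) = 43.016, v = y - alpha*grad = 2.4135
  prox(v) = soft_thresh(2.4135, 0.1351) = 2.2783
Iteration 2: beta = 0.3333, y = 2.2783 + 0.3333*(2.2783 - 4.418) = 1.5651
  grad(y) = 8.781, v = y - alpha*grad = 1.1559
  prox(v) = soft_thresh(1.1559, 0.1351) = 1.0207
f(x_2) = 6*1.0207^2 - 10*1.0207 + 2.9*|1.0207| = -0.9957


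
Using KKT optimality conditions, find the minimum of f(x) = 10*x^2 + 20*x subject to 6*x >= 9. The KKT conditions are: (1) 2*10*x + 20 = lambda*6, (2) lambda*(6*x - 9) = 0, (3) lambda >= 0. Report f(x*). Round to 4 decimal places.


Step 1: Try lambda = 0 (constraint inactive).
x_unc = -20/(2*10) = -1.0
Check: 6*-1.0 = -6.0 < 9 -- violated!
Step 2: Constraint must be active: 6*x = 9
x* = 9/6 = 1.5
lambda = (2*10*1.5 + 20)/6 = 8.3333
Step 3: Compute optimal value.
f(x*) = 10*1.5^2 + 20*1.5 = 52.5


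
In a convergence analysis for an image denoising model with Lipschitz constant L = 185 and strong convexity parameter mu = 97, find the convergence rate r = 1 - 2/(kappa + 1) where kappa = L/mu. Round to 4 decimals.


Step 1: Compute the condition number.
kappa = L/mu = 185/97 = 1.9072
Step 2: Compute the convergence rate.
r = 1 - 2/(kappa + 1) = 1 - 2*mu/(L + mu) = (L - mu)/(L + mu) = 88/282 = 0.3121


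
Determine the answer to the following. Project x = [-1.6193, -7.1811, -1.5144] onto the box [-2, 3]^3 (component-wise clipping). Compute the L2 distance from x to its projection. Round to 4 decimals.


Project each component onto [-2, 3].
clip(-1.6193) = -1.6193, clip(-7.1811) = -2.0, clip(-1.5144) = -1.5144
Projection = [-1.6193, -2.0, -1.5144]
Squared diffs: [0.0, 26.8438, 0.0]
Distance = sqrt(26.8438) = 5.1811


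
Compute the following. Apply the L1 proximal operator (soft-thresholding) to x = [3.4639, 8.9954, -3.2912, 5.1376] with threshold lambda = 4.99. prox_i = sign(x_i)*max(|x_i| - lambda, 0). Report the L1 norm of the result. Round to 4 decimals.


Soft-thresholding with lambda = 4.99:
prox(3.4639) = sign(3.4639)*max(|3.4639| - 4.99, 0) = 0.0
prox(8.9954) = sign(8.9954)*max(|8.9954| - 4.99, 0) = 4.0054
prox(-3.2912) = sign(-3.2912)*max(|-3.2912| - 4.99, 0) = 0.0
prox(5.1376) = sign(5.1376)*max(|5.1376| - 4.99, 0) = 0.1476
prox(x) = [0.0, 4.0054, 0.0, 0.1476]
||prox(x)||_1 = 0.0 + 4.0054 + 0.0 + 0.1476 = 4.153


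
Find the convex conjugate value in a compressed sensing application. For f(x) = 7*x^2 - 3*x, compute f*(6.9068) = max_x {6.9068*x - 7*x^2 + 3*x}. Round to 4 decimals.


f*(y) = sup_x {y*x - a*x^2 - b*x} = sup_x {(y-b)*x - a*x^2}
FOC: (y - b) - 2a*x = 0 => x* = (y - b)/(2a)
x* = (6.9068 + 3)/(2*7) = 0.7076
f*(6.9068) = (y-b)^2/(4a) = (6.9068 + 3)^2/(4*7)
= 98.1447/28 = 3.5052


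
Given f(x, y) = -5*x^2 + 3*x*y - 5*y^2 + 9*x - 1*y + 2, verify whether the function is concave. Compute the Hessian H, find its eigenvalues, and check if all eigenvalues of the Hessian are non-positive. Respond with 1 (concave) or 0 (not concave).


The Hessian of f(x,y) = -5*x^2 + 3*x*y - 5*y^2 + 9*x - 1*y + 2 is:
H = [[-10, 3], [3, -10]]
Trace = -10 - 10 = -20
Determinant = -10*-10 - (3)^2 = 91
Discriminant = (-20)^2 - 4*91 = 36.0
Eigenvalues: lambda_1 = -13.0, lambda_2 = -7.0
The function is concave.

1


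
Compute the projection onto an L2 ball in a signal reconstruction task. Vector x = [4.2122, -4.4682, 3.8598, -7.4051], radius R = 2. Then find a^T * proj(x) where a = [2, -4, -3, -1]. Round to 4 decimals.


Step 1: Compute ||x|| (intermediates to 6 decimals).
||x|| = sqrt(4.2122^2 + (-4.4682)^2 + 3.8598^2 + (-7.4051)^2) = 10.365375
Step 2: Project.
Since ||x|| > R, scale = R/||x|| = 2/10.365375 = 0.19295, proj(x) = scale * x
proj(x) = [0.812744, -0.862139, 0.744748, -1.428814]
Step 3: Dot product.
a^T * proj(x) = 2*0.812744 - 4*(-0.862139) - 3*0.744748 - 1*(-1.428814) = 4.2686


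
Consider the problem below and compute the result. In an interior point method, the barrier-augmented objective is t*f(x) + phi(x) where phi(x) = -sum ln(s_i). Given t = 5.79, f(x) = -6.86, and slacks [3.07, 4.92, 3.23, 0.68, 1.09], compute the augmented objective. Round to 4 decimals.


Step 1: Compute log-barrier.
ln values: [1.1217, 1.5933, 1.1725, -0.3857, 0.0862]
phi = -(1.1217 + 1.5933 + 1.1725 - 0.3857 + 0.0862) = -3.588
Step 2: Compute augmented objective.
t*f(x) = 5.79*-6.86 = -39.7194
Total = -39.7194 - 3.588 = -43.3074


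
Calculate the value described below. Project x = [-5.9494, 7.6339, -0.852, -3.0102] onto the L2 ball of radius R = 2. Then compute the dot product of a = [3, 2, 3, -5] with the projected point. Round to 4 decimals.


Step 1: Compute ||x|| (intermediates to 6 decimals).
||x|| = sqrt((-5.9494)^2 + 7.6339^2 + (-0.852)^2 + (-3.0102)^2) = 10.17148
Step 2: Project.
Since ||x|| > R, scale = R/||x|| = 2/10.17148 = 0.196628, proj(x) = scale * x
proj(x) = [-1.169819, 1.501038, -0.167527, -0.59189]
Step 3: Dot product.
a^T * proj(x) = 3*(-1.169819) + 2*1.501038 + 3*(-0.167527) - 5*(-0.59189) = 1.9495


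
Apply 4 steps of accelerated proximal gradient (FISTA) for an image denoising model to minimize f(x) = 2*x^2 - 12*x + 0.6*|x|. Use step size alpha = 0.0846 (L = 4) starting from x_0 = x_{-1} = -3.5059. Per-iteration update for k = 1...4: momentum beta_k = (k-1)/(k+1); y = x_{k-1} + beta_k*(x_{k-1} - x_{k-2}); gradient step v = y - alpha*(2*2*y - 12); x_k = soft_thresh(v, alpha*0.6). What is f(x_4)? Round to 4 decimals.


FISTA on f(x) = 2*x^2 - 12*x + 0.6*|x|
L = 4, alpha = 0.0846
Iteration 1: beta = 0.0, y = -3.5059 + 0.0*(-3.5059 + 3.5059) = -3.5059
  grad(y) = -26.0236, v = y - alpha*grad = -1.3043
  prox(v) = soft_thresh(-1.3043, 0.0508) = -1.2535
Iteration 2: beta = 0.3333, y = -1.2535 + 0.3333*(-1.2535 + 3.5059) = -0.5028
  grad(y) = -14.011, v = y - alpha*grad = 0.6826
  prox(v) = soft_thresh(0.6826, 0.0508) = 0.6318
Iteration 3: beta = 0.5, y = 0.6318 + 0.5*(0.6318 + 1.2535) = 1.5745
  grad(y) = -5.702, v = y - alpha*grad = 2.0569
  prox(v) = soft_thresh(2.0569, 0.0508) = 2.0061
Iteration 4: beta = 0.6, y = 2.0061 + 0.6*(2.0061 - 0.6318) = 2.8307
  grad(y) = -0.6772, v = y - alpha*grad = 2.888
  prox(v) = soft_thresh(2.888, 0.0508) = 2.8372
f(x_4) = 2*2.8372^2 - 12*2.8372 + 0.6*|2.8372| = -16.2447


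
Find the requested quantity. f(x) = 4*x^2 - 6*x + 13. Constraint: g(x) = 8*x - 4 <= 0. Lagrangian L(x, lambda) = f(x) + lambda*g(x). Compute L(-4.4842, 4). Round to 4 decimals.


Step 1: Evaluate f(x).
f(-4.4842) = 4*(-4.4842)^2 - 6*(-4.4842) + 13 = 120.3374
Step 2: Evaluate g(x).
g(-4.4842) = 8*-4.4842 - 4 = -39.8736
Step 3: Compute Lagrangian.
L = 120.3374 + 4*-39.8736 = -39.157


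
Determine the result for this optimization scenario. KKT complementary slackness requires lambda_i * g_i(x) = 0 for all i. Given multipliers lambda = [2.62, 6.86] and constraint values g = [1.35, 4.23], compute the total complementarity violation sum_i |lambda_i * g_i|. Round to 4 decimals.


KKT complementary slackness check:
lambda_1 * g_1 = 2.62 * 1.35 = 3.537
lambda_2 * g_2 = 6.86 * 4.23 = 29.0178
Total violation = 3.537 + 29.0178 = 32.5548


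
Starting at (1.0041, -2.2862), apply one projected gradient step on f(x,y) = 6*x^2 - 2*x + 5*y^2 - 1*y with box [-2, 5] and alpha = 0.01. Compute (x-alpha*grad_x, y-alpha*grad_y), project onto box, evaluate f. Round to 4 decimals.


Step 1: Compute gradient at (1.0041, -2.2862).
grad_x = 2*6*1.0041 - 2 = 10.0492
grad_y = 2*5*-2.2862 - 1 = -23.862
Step 2: Gradient step.
x_raw = 1.0041 - 0.01*10.0492 = 0.9036
y_raw = -2.2862 - 0.01*-23.862 = -2.0476
Step 3: Project onto [-2, 5].
x_proj = clip(0.9036) = 0.9036
y_proj = clip(-2.0476) = -2.0
Step 4: Evaluate f.
f(0.9036, -2.0) = 25.0918


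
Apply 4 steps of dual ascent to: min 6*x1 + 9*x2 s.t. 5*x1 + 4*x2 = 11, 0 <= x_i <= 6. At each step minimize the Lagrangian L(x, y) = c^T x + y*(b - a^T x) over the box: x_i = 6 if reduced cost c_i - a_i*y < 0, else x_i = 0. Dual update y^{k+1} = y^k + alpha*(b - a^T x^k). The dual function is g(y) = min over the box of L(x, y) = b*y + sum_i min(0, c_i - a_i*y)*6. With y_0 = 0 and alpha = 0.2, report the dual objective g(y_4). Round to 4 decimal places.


Dual ascent for LP: min 6*x1 + 9*x2, 5*x1 + 4*x2 = 11, 0 <= x_i <= 6
Step 1: y^k = 0.0, reduced costs: (6.0, 9.0)
  x^k = (0.0, 0.0), subgradient = b - a^T x = 11.0
  y^{k+1} = 0.0 + 0.2*11.0 = 2.2
Step 2: y^k = 2.2, reduced costs: (-5.0, 0.2)
  x^k = (6.0, 0.0), subgradient = b - a^T x = -19.0
  y^{k+1} = 2.2 + 0.2*-19.0 = -1.6
Step 3: y^k = -1.6, reduced costs: (14.0, 15.4)
  x^k = (0.0, 0.0), subgradient = b - a^T x = 11.0
  y^{k+1} = -1.6 + 0.2*11.0 = 0.6
Step 4: y^k = 0.6, reduced costs: (3.0, 6.6)
  x^k = (0.0, 0.0), subgradient = b - a^T x = 11.0
  y^{k+1} = 0.6 + 0.2*11.0 = 2.8
Dual objective at y_4 = 2.8: reduced costs (-8.0, -2.2), box minimizer x = (6.0, 6.0)
g(y_4) = b*y + (c1 - a1*y)*x1 + (c2 - a2*y)*x2 = 11*2.8 + (-8.0)*6.0 + (-2.2)*6.0 = 30.8 - 48.0 - 13.2 = -30.4


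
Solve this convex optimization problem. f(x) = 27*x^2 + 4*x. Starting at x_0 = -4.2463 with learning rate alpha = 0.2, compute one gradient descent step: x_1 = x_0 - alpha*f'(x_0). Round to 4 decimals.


We compute the gradient at x_0 and apply the update.
f'(x) = 54*x + 4
f'(-4.2463) = 54*-4.2463 + 4 = -225.3002
x_1 = -4.2463 - 0.2*-225.3002 = 40.8137


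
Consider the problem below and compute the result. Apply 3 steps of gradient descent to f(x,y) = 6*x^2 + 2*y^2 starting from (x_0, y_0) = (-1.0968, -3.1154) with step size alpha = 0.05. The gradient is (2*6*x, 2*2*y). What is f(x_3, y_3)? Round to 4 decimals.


Gradient descent on f(x,y) = 6*x^2 + 2*y^2.
Starting point: (-1.0968, -3.1154), alpha = 0.05
Step 1: grad_x = 2*6*-1.0968 = -13.1616, grad_y = 2*2*-3.1154 = -12.4616
  x_1 = -1.0968 - 0.05*-13.1616 = -0.4387
  y_1 = -3.1154 - 0.05*-12.4616 = -2.4923
Step 2: grad_x = 2*6*-0.4387 = -5.2646, grad_y = 2*2*-2.4923 = -9.9693
  x_2 = -0.4387 - 0.05*-5.2646 = -0.1755
  y_2 = -2.4923 - 0.05*-9.9693 = -1.9939
Step 3: grad_x = 2*6*-0.1755 = -2.1059, grad_y = 2*2*-1.9939 = -7.9754
  x_3 = -0.1755 - 0.05*-2.1059 = -0.0702
  y_3 = -1.9939 - 0.05*-7.9754 = -1.5951
f(-0.0702, -1.5951) = 6*(-0.0702)^2 + 2*(-1.5951)^2 = 5.1182


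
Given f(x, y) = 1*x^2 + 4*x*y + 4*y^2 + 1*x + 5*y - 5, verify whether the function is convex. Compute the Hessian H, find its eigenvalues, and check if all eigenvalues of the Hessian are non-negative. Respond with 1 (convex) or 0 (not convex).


The Hessian of f(x,y) = 1*x^2 + 4*x*y + 4*y^2 + 1*x + 5*y - 5 is:
H = [[2, 4], [4, 8]]
Trace = 2 + 8 = 10
Determinant = 2*8 - (4)^2 = 0
Discriminant = (10)^2 - 4*0 = 100.0
Eigenvalues: lambda_1 = 0.0, lambda_2 = 10.0
The function is convex.

1


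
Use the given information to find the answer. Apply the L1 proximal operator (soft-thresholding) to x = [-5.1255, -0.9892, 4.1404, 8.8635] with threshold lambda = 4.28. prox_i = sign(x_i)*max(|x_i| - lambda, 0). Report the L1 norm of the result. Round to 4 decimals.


Soft-thresholding with lambda = 4.28:
prox(-5.1255) = sign(-5.1255)*max(|-5.1255| - 4.28, 0) = -0.8455
prox(-0.9892) = sign(-0.9892)*max(|-0.9892| - 4.28, 0) = 0.0
prox(4.1404) = sign(4.1404)*max(|4.1404| - 4.28, 0) = 0.0
prox(8.8635) = sign(8.8635)*max(|8.8635| - 4.28, 0) = 4.5835
prox(x) = [-0.8455, 0.0, 0.0, 4.5835]
||prox(x)||_1 = 0.8455 + 0.0 + 0.0 + 4.5835 = 5.429


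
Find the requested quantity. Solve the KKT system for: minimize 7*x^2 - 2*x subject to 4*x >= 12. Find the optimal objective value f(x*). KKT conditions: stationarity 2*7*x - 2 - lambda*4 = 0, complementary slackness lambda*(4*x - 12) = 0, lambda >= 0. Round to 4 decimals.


Step 1: Try lambda = 0 (constraint inactive).
x_unc = 2/(2*7) = 0.1429
Check: 4*0.1429 = 0.5716 < 12 -- violated!
Step 2: Constraint must be active: 4*x = 12
x* = 12/4 = 3.0
lambda = (2*7*3.0 - 2)/4 = 10.0
Step 3: Compute optimal value.
f(x*) = 7*3.0^2 - 2*3.0 = 57.0


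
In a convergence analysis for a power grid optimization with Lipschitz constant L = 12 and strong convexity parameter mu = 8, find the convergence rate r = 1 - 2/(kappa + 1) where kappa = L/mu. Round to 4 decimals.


Step 1: Compute the condition number.
kappa = L/mu = 12/8 = 1.5
Step 2: Compute the convergence rate.
r = 1 - 2/(kappa + 1) = 1 - 2*mu/(L + mu) = (L - mu)/(L + mu) = 4/20 = 0.2


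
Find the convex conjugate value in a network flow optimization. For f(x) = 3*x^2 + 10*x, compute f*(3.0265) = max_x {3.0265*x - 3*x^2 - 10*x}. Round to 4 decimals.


f*(y) = sup_x {y*x - a*x^2 - b*x} = sup_x {(y-b)*x - a*x^2}
FOC: (y - b) - 2a*x = 0 => x* = (y - b)/(2a)
x* = (3.0265 - 10)/(2*3) = -1.1623
f*(3.0265) = (y-b)^2/(4a) = (3.0265 - 10)^2/(4*3)
= 48.6297/12 = 4.0525


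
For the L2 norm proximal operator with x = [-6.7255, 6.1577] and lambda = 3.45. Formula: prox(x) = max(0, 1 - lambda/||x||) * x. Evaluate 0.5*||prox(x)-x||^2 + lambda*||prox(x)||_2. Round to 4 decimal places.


Step 1: Compute ||x||.
||x|| = 9.1186
Step 2: Compute scaling factor.
scale = max(0, 1 - 3.45/9.1186) = 0.6217
Step 3: prox(x) = [-4.1809, 3.828]
||prox(x)|| = 5.6686
Step 4: Proximal objective.
0.5*||prox-x||^2 = 5.9513
lambda*||prox|| = 19.5567
Total = 25.5081


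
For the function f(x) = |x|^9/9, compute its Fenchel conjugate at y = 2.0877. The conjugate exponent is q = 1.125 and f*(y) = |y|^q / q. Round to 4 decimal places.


The conjugate exponent q satisfies 1/p + 1/q = 1.
p = 9, so q = 9/(9 - 1) = 1.125
|y|^q = 2.0877^1.125 = 2.2889
f*(2.0877) = 2.2889 / 1.125 = 2.0346


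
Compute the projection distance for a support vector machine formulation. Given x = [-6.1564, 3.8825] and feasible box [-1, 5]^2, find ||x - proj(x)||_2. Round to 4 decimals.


Project each component onto [-1, 5].
clip(-6.1564) = -1.0, clip(3.8825) = 3.8825
Projection = [-1.0, 3.8825]
Squared diffs: [26.5885, 0.0]
Distance = sqrt(26.5885) = 5.1564


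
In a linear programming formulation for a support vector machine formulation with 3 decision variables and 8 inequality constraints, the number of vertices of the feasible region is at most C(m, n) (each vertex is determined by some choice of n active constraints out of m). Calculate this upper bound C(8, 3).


Each vertex corresponds to some choice of n active constraints out of m, so the number of vertices is at most C(m, n) = m! / (n!(m-n)!).
m = 8, n = 3
Numerator: 8 * 7 * 6
Denominator: 3! = 6
C(8, 3) = 56


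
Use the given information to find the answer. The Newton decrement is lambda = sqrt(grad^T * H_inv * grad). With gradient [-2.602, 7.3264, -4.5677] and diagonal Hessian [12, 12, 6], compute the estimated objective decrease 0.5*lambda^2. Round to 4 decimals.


Step 1: H is diagonal, so H^(-1) * g = [-0.2168, 0.6105, -0.7613].
Step 2: g^T H^(-1) g = sum_i g_i^2 / H_ii
  = (-2.602)^2/12 + (7.3264)^2/12 + (-4.5677)^2/6
  = 0.5642 + 4.473 + 3.4773 = 8.5145
Step 3: Objective decrease = 0.5 * g^T H^(-1) g = 4.2573


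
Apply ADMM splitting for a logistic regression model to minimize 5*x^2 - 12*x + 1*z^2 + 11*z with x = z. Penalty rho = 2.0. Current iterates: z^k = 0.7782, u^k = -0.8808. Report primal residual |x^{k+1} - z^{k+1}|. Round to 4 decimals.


ADMM iteration with rho = 2.0, z^k = 0.7782, u^k = -0.8808
Step 1: x-update.
Minimize 5*x^2 - 12*x + (2.0/2)*(x - 0.7782 - 0.8808)^2
FOC: (2*5 + 2.0)*x = 12 + 2.0*(0.7782 + 0.8808)
x^{k+1} = 1.2765
Step 2: z-update.
Minimize 1*z^2 + 11*z + (2.0/2)*(1.2765 - z - 0.8808)^2
FOC: (2*1 + 2.0)*z = -11 + 2.0*(1.2765 - 0.8808)
z^{k+1} = -2.5522
Step 3: u-update.
u^{k+1} = -0.8808 + 1.2765 + 2.5522 = 2.9479
Step 4: Primal residual = |1.2765 + 2.5522| = 3.8287


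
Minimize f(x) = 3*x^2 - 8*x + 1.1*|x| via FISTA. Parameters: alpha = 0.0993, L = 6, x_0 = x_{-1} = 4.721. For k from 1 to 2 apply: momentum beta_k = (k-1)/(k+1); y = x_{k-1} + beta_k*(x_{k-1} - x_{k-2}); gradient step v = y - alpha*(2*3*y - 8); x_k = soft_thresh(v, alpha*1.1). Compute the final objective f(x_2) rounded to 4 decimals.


FISTA on f(x) = 3*x^2 - 8*x + 1.1*|x|
L = 6, alpha = 0.0993
Iteration 1: beta = 0.0, y = 4.721 + 0.0*(4.721 - 4.721) = 4.721
  grad(y) = 20.326, v = y - alpha*grad = 2.7026
  prox(v) = soft_thresh(2.7026, 0.1092) = 2.5934
Iteration 2: beta = 0.3333, y = 2.5934 + 0.3333*(2.5934 - 4.721) = 1.8842
  grad(y) = 3.3052, v = y - alpha*grad = 1.556
  prox(v) = soft_thresh(1.556, 0.1092) = 1.4468
f(x_2) = 3*1.4468^2 - 8*1.4468 + 1.1*|1.4468| = -3.7033


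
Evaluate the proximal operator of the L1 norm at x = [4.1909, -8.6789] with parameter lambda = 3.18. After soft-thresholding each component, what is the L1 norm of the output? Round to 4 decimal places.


Soft-thresholding with lambda = 3.18:
prox(4.1909) = sign(4.1909)*max(|4.1909| - 3.18, 0) = 1.0109
prox(-8.6789) = sign(-8.6789)*max(|-8.6789| - 3.18, 0) = -5.4989
prox(x) = [1.0109, -5.4989]
||prox(x)||_1 = 1.0109 + 5.4989 = 6.5098


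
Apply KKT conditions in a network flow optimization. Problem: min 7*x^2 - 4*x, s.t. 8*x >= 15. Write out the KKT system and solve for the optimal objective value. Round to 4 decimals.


Step 1: Try lambda = 0 (constraint inactive).
x_unc = 4/(2*7) = 0.2857
Check: 8*0.2857 = 2.2856 < 15 -- violated!
Step 2: Constraint must be active: 8*x = 15
x* = 15/8 = 1.875
lambda = (2*7*1.875 - 4)/8 = 2.7813
Step 3: Compute optimal value.
f(x*) = 7*1.875^2 - 4*1.875 = 17.1094


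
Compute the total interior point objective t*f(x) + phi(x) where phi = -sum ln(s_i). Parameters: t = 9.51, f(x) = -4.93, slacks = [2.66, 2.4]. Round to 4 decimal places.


Step 1: Compute log-barrier.
ln values: [0.9783, 0.8755]
phi = -(0.9783 + 0.8755) = -1.8538
Step 2: Compute augmented objective.
t*f(x) = 9.51*-4.93 = -46.8843
Total = -46.8843 - 1.8538 = -48.7381


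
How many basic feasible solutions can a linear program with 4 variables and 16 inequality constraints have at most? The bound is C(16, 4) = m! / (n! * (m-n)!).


Each vertex corresponds to some choice of n active constraints out of m, so the number of vertices is at most C(m, n) = m! / (n!(m-n)!).
m = 16, n = 4
Numerator: 16 * 15 * 14 * 13
Denominator: 4! = 24
C(16, 4) = 1820


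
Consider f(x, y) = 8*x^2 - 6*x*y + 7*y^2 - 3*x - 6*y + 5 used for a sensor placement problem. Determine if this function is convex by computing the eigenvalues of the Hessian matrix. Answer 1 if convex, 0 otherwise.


The Hessian of f(x,y) = 8*x^2 - 6*x*y + 7*y^2 - 3*x - 6*y + 5 is:
H = [[16, -6], [-6, 14]]
Trace = 16 + 14 = 30
Determinant = 16*14 - (-6)^2 = 188
Discriminant = (30)^2 - 4*188 = 148.0
Eigenvalues: lambda_1 = 8.9172, lambda_2 = 21.0828
The function is convex.

1


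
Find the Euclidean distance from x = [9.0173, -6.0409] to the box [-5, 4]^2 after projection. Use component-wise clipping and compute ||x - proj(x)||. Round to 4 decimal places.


Project each component onto [-5, 4].
clip(9.0173) = 4.0, clip(-6.0409) = -5.0
Projection = [4.0, -5.0]
Squared diffs: [25.1733, 1.0835]
Distance = sqrt(26.2568) = 5.1241


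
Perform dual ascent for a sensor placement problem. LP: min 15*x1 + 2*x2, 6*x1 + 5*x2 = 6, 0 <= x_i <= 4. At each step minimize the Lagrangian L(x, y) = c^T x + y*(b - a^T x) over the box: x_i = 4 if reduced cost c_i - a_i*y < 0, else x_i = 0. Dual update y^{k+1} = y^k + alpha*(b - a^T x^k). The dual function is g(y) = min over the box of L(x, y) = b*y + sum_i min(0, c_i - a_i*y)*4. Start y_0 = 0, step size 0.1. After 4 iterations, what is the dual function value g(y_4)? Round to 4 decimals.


Dual ascent for LP: min 15*x1 + 2*x2, 6*x1 + 5*x2 = 6, 0 <= x_i <= 4
Step 1: y^k = 0.0, reduced costs: (15.0, 2.0)
  x^k = (0.0, 0.0), subgradient = b - a^T x = 6.0
  y^{k+1} = 0.0 + 0.1*6.0 = 0.6
Step 2: y^k = 0.6, reduced costs: (11.4, -1.0)
  x^k = (0.0, 4.0), subgradient = b - a^T x = -14.0
  y^{k+1} = 0.6 + 0.1*-14.0 = -0.8
Step 3: y^k = -0.8, reduced costs: (19.8, 6.0)
  x^k = (0.0, 0.0), subgradient = b - a^T x = 6.0
  y^{k+1} = -0.8 + 0.1*6.0 = -0.2
Step 4: y^k = -0.2, reduced costs: (16.2, 3.0)
  x^k = (0.0, 0.0), subgradient = b - a^T x = 6.0
  y^{k+1} = -0.2 + 0.1*6.0 = 0.4
Dual objective at y_4 = 0.4: reduced costs (12.6, 0.0), box minimizer x = (0.0, 0.0)
g(y_4) = b*y + (c1 - a1*y)*x1 + (c2 - a2*y)*x2 = 6*0.4 + 12.6*0.0 + 0.0*0.0 = 2.4 + 0.0 + 0.0 = 2.4
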